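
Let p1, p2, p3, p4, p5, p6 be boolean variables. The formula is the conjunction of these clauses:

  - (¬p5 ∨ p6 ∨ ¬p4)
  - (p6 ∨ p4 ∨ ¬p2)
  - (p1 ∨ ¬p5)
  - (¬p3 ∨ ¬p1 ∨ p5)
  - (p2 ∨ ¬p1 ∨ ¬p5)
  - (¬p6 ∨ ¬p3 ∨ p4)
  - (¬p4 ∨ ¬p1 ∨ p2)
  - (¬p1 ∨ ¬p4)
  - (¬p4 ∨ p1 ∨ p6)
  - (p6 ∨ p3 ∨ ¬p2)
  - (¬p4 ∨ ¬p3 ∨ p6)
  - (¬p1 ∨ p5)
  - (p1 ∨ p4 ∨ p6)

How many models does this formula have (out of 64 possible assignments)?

7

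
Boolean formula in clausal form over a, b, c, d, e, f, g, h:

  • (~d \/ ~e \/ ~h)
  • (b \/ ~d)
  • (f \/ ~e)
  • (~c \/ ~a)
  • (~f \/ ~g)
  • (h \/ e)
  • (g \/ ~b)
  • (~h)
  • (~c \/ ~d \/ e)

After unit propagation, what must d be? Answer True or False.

False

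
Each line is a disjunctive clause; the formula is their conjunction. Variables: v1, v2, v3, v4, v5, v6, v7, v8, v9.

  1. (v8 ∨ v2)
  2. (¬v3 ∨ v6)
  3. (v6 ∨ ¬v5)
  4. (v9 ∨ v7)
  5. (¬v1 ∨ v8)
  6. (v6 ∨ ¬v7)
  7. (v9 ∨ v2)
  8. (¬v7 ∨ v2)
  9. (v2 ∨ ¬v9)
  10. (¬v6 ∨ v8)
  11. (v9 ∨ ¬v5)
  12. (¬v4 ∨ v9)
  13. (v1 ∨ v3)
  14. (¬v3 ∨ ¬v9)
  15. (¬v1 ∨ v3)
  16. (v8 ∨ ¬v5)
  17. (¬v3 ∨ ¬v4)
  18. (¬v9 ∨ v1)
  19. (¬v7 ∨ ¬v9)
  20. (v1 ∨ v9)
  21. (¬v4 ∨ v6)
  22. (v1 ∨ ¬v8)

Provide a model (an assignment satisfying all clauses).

v1 = T, v2 = T, v3 = T, v4 = F, v5 = F, v6 = T, v7 = T, v8 = T, v9 = F

v2 occurs only positively in the remaining clauses — set v2 = True.
Pure literal: v4 appears only negated; assign v4 = False.
Try v1 = True.
  then v8 is forced to True.
  then v3 is forced to True.
  then v6 is forced to True.
  then v9 is forced to False.
  then v7 is forced to True.
  then v5 is forced to False.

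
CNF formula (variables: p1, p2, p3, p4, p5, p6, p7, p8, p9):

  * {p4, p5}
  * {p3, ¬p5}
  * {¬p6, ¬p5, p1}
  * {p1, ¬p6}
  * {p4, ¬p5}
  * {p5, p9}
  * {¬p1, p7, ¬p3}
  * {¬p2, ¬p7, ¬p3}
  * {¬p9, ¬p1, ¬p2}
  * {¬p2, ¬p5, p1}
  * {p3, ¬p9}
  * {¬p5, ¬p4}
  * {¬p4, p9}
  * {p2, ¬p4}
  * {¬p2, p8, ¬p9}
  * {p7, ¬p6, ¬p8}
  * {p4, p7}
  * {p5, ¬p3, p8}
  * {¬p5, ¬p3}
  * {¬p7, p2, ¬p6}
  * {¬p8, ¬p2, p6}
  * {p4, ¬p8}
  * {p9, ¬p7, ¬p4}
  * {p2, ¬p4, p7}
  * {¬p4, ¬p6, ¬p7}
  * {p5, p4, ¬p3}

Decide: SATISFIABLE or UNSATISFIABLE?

UNSATISFIABLE

p4 = True:
  propagation gives p5=False, p9=True, p3=True, p2=True; an empty clause results — contradiction.
p4 = False:
  propagation gives p5=True; an empty clause results — contradiction.
Every branch closes, so no satisfying assignment exists.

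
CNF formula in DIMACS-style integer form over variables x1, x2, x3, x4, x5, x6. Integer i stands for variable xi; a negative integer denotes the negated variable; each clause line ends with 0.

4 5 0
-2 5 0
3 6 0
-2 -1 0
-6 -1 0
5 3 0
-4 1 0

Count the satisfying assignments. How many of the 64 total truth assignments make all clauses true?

Split on x1, then x5.
  x1=1, x5=1: remaining (x2,x3,x4,x6) ∈ {(0,1,0,0); (0,1,1,0)} — 2.
  x1=1, x5=0: remaining (x2,x3,x4,x6) ∈ {(0,1,1,0)} — 1.
  x1=0, x5=1: x2 free; 3 ways for (x3,x4,x6) × 2^1 = 6.
  x1=0, x5=0: a clause becomes empty — 0.
Total: 2 + 1 + 6 + 0 = 9.

9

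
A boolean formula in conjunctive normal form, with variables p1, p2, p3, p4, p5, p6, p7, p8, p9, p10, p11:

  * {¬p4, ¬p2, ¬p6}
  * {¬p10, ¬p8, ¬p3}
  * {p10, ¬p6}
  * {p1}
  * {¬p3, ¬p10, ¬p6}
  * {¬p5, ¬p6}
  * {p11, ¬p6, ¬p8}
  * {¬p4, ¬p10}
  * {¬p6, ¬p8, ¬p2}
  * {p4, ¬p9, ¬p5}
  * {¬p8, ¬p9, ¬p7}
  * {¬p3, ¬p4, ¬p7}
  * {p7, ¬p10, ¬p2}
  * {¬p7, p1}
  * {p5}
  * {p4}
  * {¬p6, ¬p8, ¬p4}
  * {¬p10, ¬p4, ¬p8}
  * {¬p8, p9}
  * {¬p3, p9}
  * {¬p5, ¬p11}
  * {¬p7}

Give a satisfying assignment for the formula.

p1=True  p2=False  p3=False  p4=True  p5=True  p6=False  p7=False  p8=True  p9=True  p10=False  p11=False

Check each clause:
  1. {¬p4, ¬p2, ¬p6} — ¬p6 is true.
  2. {¬p8, ¬p10, ¬p3} — ¬p3 is true.
  3. {p10, ¬p6} — ¬p6 is true.
  4. {p1} — p1 is true.
  5. {¬p3, ¬p10, ¬p6} — ¬p6 is true.
  6. {¬p5, ¬p6} — ¬p6 is true.
  7. {p11, ¬p6, ¬p8} — ¬p6 is true.
  8. {¬p4, ¬p10} — ¬p10 is true.
  9. {¬p2, ¬p6, ¬p8} — ¬p6 is true.
  10. {¬p5, ¬p9, p4} — p4 is true.
  11. {¬p7, ¬p8, ¬p9} — ¬p7 is true.
  12. {¬p3, ¬p4, ¬p7} — ¬p7 is true.
  13. {p7, ¬p2, ¬p10} — ¬p10 is true.
  14. {¬p7, p1} — p1 is true.
  15. {p5} — p5 is true.
  16. {p4} — p4 is true.
  17. {¬p6, ¬p8, ¬p4} — ¬p6 is true.
  18. {¬p4, ¬p10, ¬p8} — ¬p10 is true.
  19. {p9, ¬p8} — p9 is true.
  20. {¬p3, p9} — p9 is true.
  21. {¬p11, ¬p5} — ¬p11 is true.
  22. {¬p7} — ¬p7 is true.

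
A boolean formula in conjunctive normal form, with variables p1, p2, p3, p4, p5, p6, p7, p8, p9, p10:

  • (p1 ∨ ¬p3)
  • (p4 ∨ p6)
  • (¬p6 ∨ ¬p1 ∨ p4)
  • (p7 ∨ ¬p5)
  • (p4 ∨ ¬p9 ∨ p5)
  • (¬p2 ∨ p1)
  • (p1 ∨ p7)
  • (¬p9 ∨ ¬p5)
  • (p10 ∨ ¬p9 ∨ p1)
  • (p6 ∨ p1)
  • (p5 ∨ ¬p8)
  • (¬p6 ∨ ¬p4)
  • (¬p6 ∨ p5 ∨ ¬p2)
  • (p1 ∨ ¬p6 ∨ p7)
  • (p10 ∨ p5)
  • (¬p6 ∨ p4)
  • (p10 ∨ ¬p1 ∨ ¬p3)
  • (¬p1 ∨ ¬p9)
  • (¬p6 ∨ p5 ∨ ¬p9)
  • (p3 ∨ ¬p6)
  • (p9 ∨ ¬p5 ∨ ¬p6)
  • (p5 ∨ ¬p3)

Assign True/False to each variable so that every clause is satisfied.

p1=1, p2=0, p3=0, p4=1, p5=1, p6=0, p7=1, p8=0, p9=0, p10=0

Pure literal: p2 appears only negated; assign p2 = False.
Pure literal: p7 appears only positively; assign p7 = True.
Set p1 = True and propagate.
  then p9 is forced to False.
For the remaining variables, p3 = False, p4 = True, p5 = True, p6 = False, p8 = False, p10 = False works.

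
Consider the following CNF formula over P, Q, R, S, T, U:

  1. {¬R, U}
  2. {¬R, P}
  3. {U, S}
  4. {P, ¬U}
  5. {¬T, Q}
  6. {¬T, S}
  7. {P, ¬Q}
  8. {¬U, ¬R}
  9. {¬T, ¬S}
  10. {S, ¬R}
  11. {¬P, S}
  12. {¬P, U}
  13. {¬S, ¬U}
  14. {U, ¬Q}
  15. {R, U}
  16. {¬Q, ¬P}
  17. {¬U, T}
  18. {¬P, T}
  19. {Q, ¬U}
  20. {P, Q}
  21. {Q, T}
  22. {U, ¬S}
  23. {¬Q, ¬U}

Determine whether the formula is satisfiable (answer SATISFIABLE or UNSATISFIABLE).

UNSATISFIABLE

U = True:
  propagation gives P=True, R=False, S=True; an empty clause results — contradiction.
U = False:
  propagation gives R=False; an empty clause results — contradiction.
Every branch closes, so no satisfying assignment exists.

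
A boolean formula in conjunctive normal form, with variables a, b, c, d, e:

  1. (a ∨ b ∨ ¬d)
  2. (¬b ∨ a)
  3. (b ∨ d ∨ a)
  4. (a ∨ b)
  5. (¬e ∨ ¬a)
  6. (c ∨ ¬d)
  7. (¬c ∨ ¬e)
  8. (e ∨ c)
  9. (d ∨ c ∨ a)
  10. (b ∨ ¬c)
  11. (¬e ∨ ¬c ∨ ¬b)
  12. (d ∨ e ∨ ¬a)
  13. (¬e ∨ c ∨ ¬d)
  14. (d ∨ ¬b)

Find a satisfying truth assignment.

a=1, b=1, c=1, d=1, e=0

Branch on a: take a = True.
  then e is forced to False.
  then c is forced to True.
  then b is forced to True.
  then d is forced to True.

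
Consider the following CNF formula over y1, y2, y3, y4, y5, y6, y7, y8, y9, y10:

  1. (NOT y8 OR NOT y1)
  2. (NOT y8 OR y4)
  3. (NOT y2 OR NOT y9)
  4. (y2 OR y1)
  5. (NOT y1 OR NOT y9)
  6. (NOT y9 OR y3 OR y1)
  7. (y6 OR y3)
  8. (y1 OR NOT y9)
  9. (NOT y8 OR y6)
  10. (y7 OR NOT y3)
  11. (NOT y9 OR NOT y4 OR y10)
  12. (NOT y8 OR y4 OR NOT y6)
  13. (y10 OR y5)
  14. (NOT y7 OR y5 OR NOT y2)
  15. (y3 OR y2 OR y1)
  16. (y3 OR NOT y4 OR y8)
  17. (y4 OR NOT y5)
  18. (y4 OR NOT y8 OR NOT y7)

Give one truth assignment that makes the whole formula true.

y1 = T, y2 = F, y3 = T, y4 = T, y5 = F, y6 = T, y7 = T, y8 = F, y9 = F, y10 = T

Pure literal: y9 appears only negated; assign y9 = False.
y10 occurs only positively in the remaining clauses — set y10 = True.
Branch on y1: take y1 = True.
  then y8 is forced to False.
Set y2 = False and propagate.
Try y3 = True.
  then y7 is forced to True.
The remaining clauses are satisfied by y4 = True, y5 = False, y6 = True.
Every clause has at least one true literal under this assignment.
Check each clause:
  1. (NOT y8 OR NOT y1) — NOT y8 is true.
  2. (NOT y8 OR y4) — NOT y8 is true.
  3. (NOT y2 OR NOT y9) — NOT y2 is true.
  4. (y1 OR y2) — y1 is true.
  5. (NOT y9 OR NOT y1) — NOT y9 is true.
  6. (NOT y9 OR y3 OR y1) — y1 is true.
  7. (y6 OR y3) — y3 is true.
  8. (NOT y9 OR y1) — y1 is true.
  9. (NOT y8 OR y6) — NOT y8 is true.
  10. (y7 OR NOT y3) — y7 is true.
  11. (y10 OR NOT y4 OR NOT y9) — y10 is true.
  12. (y4 OR NOT y6 OR NOT y8) — NOT y8 is true.
  13. (y5 OR y10) — y10 is true.
  14. (y5 OR NOT y7 OR NOT y2) — NOT y2 is true.
  15. (y2 OR y3 OR y1) — y1 is true.
  16. (y8 OR y3 OR NOT y4) — y3 is true.
  17. (NOT y5 OR y4) — NOT y5 is true.
  18. (NOT y7 OR NOT y8 OR y4) — NOT y8 is true.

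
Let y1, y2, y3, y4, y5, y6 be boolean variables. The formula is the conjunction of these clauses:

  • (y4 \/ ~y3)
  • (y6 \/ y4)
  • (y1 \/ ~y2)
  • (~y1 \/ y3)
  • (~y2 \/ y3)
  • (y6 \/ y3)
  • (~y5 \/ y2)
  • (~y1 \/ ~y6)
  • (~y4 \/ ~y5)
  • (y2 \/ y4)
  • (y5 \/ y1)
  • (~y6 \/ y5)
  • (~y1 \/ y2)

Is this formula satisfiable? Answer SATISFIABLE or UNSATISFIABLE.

Branch on y1: take y1 = True.
  then y3 is forced to True.
  then y4 is forced to True.
  then y6 is forced to False.
  then y5 is forced to False.
  then y2 is forced to True.
Every clause has at least one true literal under this assignment.
So y1=1, y2=1, y3=1, y4=1, y5=0, y6=0 is a satisfying assignment.

SATISFIABLE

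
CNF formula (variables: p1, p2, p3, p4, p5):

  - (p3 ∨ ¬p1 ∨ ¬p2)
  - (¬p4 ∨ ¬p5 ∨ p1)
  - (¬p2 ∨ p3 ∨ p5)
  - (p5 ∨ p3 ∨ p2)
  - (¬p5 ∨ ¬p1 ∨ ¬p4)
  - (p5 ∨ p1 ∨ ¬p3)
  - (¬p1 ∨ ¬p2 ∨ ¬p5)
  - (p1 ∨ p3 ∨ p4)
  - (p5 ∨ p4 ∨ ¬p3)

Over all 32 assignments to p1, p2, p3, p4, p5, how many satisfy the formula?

6

The models are:
  p1=0 p2=0 p3=1 p4=0 p5=1
  p1=0 p2=1 p3=1 p4=0 p5=1
  p1=1 p2=0 p3=0 p4=0 p5=1
  p1=1 p2=0 p3=1 p4=0 p5=1
  p1=1 p2=0 p3=1 p4=1 p5=0
  p1=1 p2=1 p3=1 p4=1 p5=0
That's 6 in total.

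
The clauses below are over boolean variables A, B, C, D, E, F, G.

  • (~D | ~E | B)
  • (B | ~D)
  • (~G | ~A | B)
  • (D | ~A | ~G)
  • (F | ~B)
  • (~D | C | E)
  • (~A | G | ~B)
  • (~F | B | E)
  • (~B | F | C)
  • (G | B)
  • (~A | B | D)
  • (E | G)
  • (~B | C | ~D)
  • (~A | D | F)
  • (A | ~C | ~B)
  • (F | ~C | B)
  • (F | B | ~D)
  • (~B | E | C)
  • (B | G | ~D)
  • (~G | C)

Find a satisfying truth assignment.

A=F, B=T, C=F, D=F, E=T, F=T, G=F

Check each clause:
  1. (B | ~E | ~D) — B is true.
  2. (B | ~D) — B is true.
  3. (~G | ~A | B) — ~G is true.
  4. (~G | D | ~A) — ~G is true.
  5. (~B | F) — F is true.
  6. (E | ~D | C) — ~D is true.
  7. (G | ~A | ~B) — ~A is true.
  8. (~F | B | E) — B is true.
  9. (~B | C | F) — F is true.
  10. (B | G) — B is true.
  11. (~A | B | D) — B is true.
  12. (G | E) — E is true.
  13. (~D | C | ~B) — ~D is true.
  14. (~A | F | D) — F is true.
  15. (A | ~C | ~B) — ~C is true.
  16. (F | ~C | B) — B is true.
  17. (~D | B | F) — B is true.
  18. (C | E | ~B) — E is true.
  19. (G | B | ~D) — B is true.
  20. (C | ~G) — ~G is true.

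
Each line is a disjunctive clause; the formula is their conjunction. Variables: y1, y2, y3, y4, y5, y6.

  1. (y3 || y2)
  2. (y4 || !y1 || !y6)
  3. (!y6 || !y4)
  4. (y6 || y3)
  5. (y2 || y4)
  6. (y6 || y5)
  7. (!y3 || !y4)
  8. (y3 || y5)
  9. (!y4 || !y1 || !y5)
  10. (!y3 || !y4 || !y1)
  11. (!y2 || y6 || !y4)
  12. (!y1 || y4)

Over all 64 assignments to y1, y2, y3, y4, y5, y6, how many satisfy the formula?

4

The models are:
  y1=0 y2=1 y3=0 y4=0 y5=1 y6=1
  y1=0 y2=1 y3=1 y4=0 y5=0 y6=1
  y1=0 y2=1 y3=1 y4=0 y5=1 y6=0
  y1=0 y2=1 y3=1 y4=0 y5=1 y6=1
That's 4 in total.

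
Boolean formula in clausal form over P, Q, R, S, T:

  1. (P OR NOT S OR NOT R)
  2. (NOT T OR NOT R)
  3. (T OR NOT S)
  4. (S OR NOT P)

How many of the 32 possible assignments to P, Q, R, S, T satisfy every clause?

10

Case analysis on S and P:
  S=T, P=T: remaining (Q,R,T) ∈ {(F,F,T); (T,F,T)} — 2.
  S=T, P=F: remaining (Q,R,T) ∈ {(F,F,T); (T,F,T)} — 2.
  S=F, P=T: a clause becomes empty — 0.
  S=F, P=F: Q free; 3 ways for (R,T) × 2^1 = 6.
Total: 2 + 2 + 0 + 6 = 10.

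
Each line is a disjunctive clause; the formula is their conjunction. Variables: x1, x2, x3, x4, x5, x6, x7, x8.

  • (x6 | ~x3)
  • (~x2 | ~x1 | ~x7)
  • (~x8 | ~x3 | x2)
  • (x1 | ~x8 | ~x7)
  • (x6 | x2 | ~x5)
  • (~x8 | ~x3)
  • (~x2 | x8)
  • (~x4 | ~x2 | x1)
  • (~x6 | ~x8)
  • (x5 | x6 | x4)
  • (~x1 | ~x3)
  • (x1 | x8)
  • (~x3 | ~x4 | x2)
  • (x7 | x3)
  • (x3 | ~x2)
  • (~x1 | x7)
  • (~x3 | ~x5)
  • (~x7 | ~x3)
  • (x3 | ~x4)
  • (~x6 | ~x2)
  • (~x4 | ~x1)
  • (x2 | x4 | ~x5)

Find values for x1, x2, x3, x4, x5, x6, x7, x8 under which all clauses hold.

x1 = 1  x2 = 0  x3 = 0  x4 = 0  x5 = 0  x6 = 1  x7 = 1  x8 = 0

Check each clause:
  1. (~x3 | x6) — ~x3 is true.
  2. (~x2 | ~x1 | ~x7) — ~x2 is true.
  3. (x2 | ~x3 | ~x8) — ~x8 is true.
  4. (x1 | ~x7 | ~x8) — ~x8 is true.
  5. (x2 | ~x5 | x6) — ~x5 is true.
  6. (~x3 | ~x8) — ~x8 is true.
  7. (~x2 | x8) — ~x2 is true.
  8. (~x2 | x1 | ~x4) — x1 is true.
  9. (~x6 | ~x8) — ~x8 is true.
  10. (x5 | x6 | x4) — x6 is true.
  11. (~x1 | ~x3) — ~x3 is true.
  12. (x8 | x1) — x1 is true.
  13. (x2 | ~x3 | ~x4) — ~x4 is true.
  14. (x3 | x7) — x7 is true.
  15. (~x2 | x3) — ~x2 is true.
  16. (x7 | ~x1) — x7 is true.
  17. (~x3 | ~x5) — ~x5 is true.
  18. (~x3 | ~x7) — ~x3 is true.
  19. (x3 | ~x4) — ~x4 is true.
  20. (~x6 | ~x2) — ~x2 is true.
  21. (~x4 | ~x1) — ~x4 is true.
  22. (x2 | x4 | ~x5) — ~x5 is true.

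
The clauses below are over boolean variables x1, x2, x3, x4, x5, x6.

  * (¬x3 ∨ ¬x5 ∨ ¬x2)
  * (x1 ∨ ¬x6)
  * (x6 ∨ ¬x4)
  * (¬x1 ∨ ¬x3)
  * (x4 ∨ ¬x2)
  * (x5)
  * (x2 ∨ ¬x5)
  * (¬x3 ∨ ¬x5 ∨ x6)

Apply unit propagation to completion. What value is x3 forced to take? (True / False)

False

(x5) stands alone — x5 = True.
In (x2 ∨ ¬x5), ¬x5 is now false; x2 must hold, so x2 = True.
(¬x3 ∨ ¬x2 ∨ ¬x5) with x5 = True, x2 = True leaves only ¬x3, so x3 = False.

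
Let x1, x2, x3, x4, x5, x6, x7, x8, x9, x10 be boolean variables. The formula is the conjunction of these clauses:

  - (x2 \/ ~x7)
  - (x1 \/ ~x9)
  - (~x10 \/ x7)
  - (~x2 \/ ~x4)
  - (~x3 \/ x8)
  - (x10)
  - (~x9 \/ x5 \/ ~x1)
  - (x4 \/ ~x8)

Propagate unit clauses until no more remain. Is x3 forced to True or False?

False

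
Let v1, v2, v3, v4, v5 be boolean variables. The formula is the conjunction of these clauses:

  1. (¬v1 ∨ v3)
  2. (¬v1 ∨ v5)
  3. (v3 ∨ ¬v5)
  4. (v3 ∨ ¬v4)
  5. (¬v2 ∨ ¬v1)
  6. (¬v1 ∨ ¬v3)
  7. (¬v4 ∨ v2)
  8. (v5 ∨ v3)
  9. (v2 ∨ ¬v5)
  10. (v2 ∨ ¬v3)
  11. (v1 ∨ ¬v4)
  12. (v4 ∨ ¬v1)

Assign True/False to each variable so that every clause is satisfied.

v1=False, v2=True, v3=True, v4=False, v5=False

Check each clause:
  1. (v3 ∨ ¬v1) — v3 is true.
  2. (v5 ∨ ¬v1) — ¬v1 is true.
  3. (v3 ∨ ¬v5) — v3 is true.
  4. (¬v4 ∨ v3) — v3 is true.
  5. (¬v2 ∨ ¬v1) — ¬v1 is true.
  6. (¬v1 ∨ ¬v3) — ¬v1 is true.
  7. (¬v4 ∨ v2) — v2 is true.
  8. (v5 ∨ v3) — v3 is true.
  9. (¬v5 ∨ v2) — v2 is true.
  10. (v2 ∨ ¬v3) — v2 is true.
  11. (v1 ∨ ¬v4) — ¬v4 is true.
  12. (v4 ∨ ¬v1) — ¬v1 is true.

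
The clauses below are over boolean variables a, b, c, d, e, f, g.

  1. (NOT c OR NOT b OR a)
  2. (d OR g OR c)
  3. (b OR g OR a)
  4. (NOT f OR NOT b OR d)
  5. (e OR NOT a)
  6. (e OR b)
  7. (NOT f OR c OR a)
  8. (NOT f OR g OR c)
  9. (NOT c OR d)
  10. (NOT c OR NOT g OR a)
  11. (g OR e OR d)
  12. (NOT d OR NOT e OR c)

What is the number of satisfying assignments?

Case analysis on c and a:
  c=T, a=T: forces d=T; e=T; b, f, g free → 2^3 = 8.
  c=T, a=F: a clause becomes empty — 0.
  c=F, a=T: remaining (b,d,e,f,g) ∈ {(F,F,T,F,T); (F,F,T,T,T); (T,F,T,F,T)} — 3.
  c=F, a=F: 5 of the 32 assignments to (b,d,e,f,g) work.
Total: 8 + 0 + 3 + 5 = 16.

16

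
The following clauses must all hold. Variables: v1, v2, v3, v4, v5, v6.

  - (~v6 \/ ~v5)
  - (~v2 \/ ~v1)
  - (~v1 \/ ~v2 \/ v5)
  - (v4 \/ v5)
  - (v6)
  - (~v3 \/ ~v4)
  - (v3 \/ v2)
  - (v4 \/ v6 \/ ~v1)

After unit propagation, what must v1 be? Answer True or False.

Unit clause (v6) sets v6 = True.
(~v5 \/ ~v6) with v6 = True leaves only ~v5, so v5 = False.
(v5 \/ v4) with v5 = False leaves only v4, so v4 = True.
In (~v3 \/ ~v4), ~v4 is now false; ~v3 must hold, so v3 = False.
(v2 \/ v3): since v3 = False, the clause reduces to (v2). v2 = True.
(~v1 \/ ~v2): since v2 = True, the clause reduces to (~v1). v1 = False.

False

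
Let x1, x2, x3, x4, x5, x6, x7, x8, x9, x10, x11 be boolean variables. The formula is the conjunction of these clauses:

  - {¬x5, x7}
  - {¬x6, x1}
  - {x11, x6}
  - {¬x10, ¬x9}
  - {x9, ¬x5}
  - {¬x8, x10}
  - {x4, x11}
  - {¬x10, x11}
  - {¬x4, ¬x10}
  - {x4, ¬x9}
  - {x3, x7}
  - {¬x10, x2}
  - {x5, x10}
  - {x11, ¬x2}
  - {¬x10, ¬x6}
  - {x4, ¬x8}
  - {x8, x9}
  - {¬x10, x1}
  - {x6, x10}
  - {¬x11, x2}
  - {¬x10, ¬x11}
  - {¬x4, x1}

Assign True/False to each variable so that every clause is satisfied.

x1=T, x2=F, x3=F, x4=T, x5=T, x6=T, x7=T, x8=F, x9=T, x10=F, x11=F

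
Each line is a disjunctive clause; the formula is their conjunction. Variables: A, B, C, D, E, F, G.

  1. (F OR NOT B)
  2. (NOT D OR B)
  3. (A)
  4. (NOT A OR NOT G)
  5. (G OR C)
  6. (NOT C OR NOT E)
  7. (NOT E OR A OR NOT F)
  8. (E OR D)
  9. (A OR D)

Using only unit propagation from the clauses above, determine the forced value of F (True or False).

(A) is a unit clause: A = True.
From (NOT G OR NOT A) and A = True: G = False.
In (G OR C), G is now false; C must hold, so C = True.
In (NOT E OR NOT C), NOT C is now false; NOT E must hold, so E = False.
From (E OR D) and E = False: D = True.
In (B OR NOT D), NOT D is now false; B must hold, so B = True.
In (F OR NOT B), NOT B is now false; F must hold, so F = True.

True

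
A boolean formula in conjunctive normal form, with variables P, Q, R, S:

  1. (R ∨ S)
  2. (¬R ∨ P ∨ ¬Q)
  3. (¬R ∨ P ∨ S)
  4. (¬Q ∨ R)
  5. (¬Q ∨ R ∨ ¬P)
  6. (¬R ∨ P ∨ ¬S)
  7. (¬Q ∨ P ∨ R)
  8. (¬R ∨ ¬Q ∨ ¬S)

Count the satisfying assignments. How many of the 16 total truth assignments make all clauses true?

5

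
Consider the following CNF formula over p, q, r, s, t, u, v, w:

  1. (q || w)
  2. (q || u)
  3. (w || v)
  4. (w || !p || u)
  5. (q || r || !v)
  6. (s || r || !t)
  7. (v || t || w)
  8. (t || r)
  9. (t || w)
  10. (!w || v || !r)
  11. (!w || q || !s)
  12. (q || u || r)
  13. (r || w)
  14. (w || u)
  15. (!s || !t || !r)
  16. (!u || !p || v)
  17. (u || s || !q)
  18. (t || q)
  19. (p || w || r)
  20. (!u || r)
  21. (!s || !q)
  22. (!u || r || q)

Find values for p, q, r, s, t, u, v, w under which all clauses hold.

p = True, q = False, r = True, s = False, t = True, u = True, v = True, w = True

Check each clause:
  1. (w || q) — w is true.
  2. (u || q) — u is true.
  3. (v || w) — w is true.
  4. (u || !p || w) — w is true.
  5. (r || !v || q) — r is true.
  6. (!t || r || s) — r is true.
  7. (w || t || v) — w is true.
  8. (t || r) — r is true.
  9. (w || t) — w is true.
  10. (!w || !r || v) — v is true.
  11. (!w || q || !s) — !s is true.
  12. (q || u || r) — r is true.
  13. (w || r) — w is true.
  14. (w || u) — w is true.
  15. (!t || !r || !s) — !s is true.
  16. (v || !p || !u) — v is true.
  17. (s || u || !q) — !q is true.
  18. (q || t) — t is true.
  19. (r || w || p) — w is true.
  20. (!u || r) — r is true.
  21. (!q || !s) — !s is true.
  22. (!u || q || r) — r is true.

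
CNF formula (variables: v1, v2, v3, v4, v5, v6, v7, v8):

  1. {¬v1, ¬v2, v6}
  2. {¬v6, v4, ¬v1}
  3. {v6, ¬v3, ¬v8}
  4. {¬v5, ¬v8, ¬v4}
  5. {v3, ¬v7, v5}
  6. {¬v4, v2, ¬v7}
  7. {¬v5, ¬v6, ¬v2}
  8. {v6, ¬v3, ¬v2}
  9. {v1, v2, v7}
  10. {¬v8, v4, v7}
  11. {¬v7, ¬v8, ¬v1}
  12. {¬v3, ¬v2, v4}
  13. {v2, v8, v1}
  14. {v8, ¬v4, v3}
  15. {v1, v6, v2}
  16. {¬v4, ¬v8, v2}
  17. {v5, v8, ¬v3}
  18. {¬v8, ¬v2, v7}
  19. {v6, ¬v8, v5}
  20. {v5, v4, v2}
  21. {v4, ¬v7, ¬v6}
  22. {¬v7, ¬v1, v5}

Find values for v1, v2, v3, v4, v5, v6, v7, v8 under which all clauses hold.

v1=1, v2=0, v3=1, v4=1, v5=1, v6=1, v7=0, v8=0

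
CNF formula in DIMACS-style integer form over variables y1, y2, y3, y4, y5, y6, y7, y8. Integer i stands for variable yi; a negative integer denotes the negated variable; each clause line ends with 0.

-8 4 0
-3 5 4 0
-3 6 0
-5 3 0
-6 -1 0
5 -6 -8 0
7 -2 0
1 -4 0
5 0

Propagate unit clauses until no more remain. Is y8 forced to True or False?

False

Unit clause (y5) sets y5 = True.
(y3 \/ ~y5) with y5 = True leaves only y3, so y3 = True.
(~y3 \/ y6) with y3 = True leaves only y6, so y6 = True.
(~y6 \/ ~y1): since y6 = True, the clause reduces to (~y1). y1 = False.
From (y1 \/ ~y4) and y1 = False: y4 = False.
(y4 \/ ~y8): since y4 = False, the clause reduces to (~y8). y8 = False.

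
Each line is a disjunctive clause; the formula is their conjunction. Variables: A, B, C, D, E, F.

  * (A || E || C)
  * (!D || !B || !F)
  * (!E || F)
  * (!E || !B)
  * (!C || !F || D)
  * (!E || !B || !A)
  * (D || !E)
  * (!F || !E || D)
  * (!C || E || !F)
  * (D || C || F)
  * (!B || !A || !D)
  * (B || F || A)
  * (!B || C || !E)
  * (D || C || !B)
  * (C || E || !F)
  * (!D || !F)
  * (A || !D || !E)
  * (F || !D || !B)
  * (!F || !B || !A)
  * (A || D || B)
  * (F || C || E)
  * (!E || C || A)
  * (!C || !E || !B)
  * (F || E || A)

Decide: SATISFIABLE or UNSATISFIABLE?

Try A = True.
The remaining clauses are satisfied by B = False, C = True, D = False, E = False, F = False.
So A = T, B = F, C = T, D = F, E = F, F = F is a satisfying assignment.

SATISFIABLE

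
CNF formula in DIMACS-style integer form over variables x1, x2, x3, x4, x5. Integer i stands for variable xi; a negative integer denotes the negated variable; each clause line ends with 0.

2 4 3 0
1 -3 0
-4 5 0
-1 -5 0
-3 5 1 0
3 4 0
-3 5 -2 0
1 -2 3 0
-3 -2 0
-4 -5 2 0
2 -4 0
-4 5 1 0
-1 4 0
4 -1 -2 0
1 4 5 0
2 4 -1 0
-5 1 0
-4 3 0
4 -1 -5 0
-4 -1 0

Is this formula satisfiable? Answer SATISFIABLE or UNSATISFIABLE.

UNSATISFIABLE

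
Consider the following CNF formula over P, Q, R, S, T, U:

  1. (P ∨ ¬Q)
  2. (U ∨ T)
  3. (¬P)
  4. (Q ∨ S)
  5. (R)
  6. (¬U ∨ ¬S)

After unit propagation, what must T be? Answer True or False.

(¬P) stands alone — P = False.
In (P ∨ ¬Q), P is now false; ¬Q must hold, so Q = False.
From (S ∨ Q) and Q = False: S = True.
(R) is a unit clause: R = True.
In (¬U ∨ ¬S), ¬S is now false; ¬U must hold, so U = False.
(U ∨ T) with U = False leaves only T, so T = True.

True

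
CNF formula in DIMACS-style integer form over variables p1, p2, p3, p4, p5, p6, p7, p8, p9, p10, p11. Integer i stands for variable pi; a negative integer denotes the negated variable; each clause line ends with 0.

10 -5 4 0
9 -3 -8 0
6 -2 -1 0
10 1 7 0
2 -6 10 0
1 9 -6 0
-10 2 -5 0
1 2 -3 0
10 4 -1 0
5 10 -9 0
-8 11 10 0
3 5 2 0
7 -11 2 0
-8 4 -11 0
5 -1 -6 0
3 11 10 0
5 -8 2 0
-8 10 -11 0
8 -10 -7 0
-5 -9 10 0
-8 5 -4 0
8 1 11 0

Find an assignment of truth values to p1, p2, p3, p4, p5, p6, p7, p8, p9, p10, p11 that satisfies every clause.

Try p1 = True.
Branch on p2: take p2 = True.
  then p6 is forced to True.
  then p5 is forced to True.
Set p3 = False and propagate.
The remaining clauses are satisfied by p4 = True, p7 = False, p8 = False, p9 = True, p10 = True, p11 = False.
Check each clause:
  1. (p10 \/ p4 \/ ~p5) — p10 is true.
  2. (~p3 \/ p9 \/ ~p8) — ~p8 is true.
  3. (~p1 \/ ~p2 \/ p6) — p6 is true.
  4. (p1 \/ p10 \/ p7) — p1 is true.
  5. (~p6 \/ p2 \/ p10) — p2 is true.
  6. (p1 \/ p9 \/ ~p6) — p1 is true.
  7. (p2 \/ ~p10 \/ ~p5) — p2 is true.
  8. (p2 \/ p1 \/ ~p3) — p1 is true.
  9. (p10 \/ ~p1 \/ p4) — p10 is true.
  10. (~p9 \/ p5 \/ p10) — p10 is true.
  11. (~p8 \/ p11 \/ p10) — ~p8 is true.
  12. (p2 \/ p5 \/ p3) — p2 is true.
  13. (p2 \/ ~p11 \/ p7) — p2 is true.
  14. (p4 \/ ~p8 \/ ~p11) — ~p8 is true.
  15. (~p6 \/ p5 \/ ~p1) — p5 is true.
  16. (p11 \/ p10 \/ p3) — p10 is true.
  17. (p5 \/ ~p8 \/ p2) — ~p8 is true.
  18. (~p8 \/ p10 \/ ~p11) — ~p8 is true.
  19. (p8 \/ ~p7 \/ ~p10) — ~p7 is true.
  20. (~p5 \/ ~p9 \/ p10) — p10 is true.
  21. (~p4 \/ ~p8 \/ p5) — ~p8 is true.
  22. (p11 \/ p8 \/ p1) — p1 is true.

p1=T, p2=T, p3=F, p4=T, p5=T, p6=T, p7=F, p8=F, p9=T, p10=T, p11=F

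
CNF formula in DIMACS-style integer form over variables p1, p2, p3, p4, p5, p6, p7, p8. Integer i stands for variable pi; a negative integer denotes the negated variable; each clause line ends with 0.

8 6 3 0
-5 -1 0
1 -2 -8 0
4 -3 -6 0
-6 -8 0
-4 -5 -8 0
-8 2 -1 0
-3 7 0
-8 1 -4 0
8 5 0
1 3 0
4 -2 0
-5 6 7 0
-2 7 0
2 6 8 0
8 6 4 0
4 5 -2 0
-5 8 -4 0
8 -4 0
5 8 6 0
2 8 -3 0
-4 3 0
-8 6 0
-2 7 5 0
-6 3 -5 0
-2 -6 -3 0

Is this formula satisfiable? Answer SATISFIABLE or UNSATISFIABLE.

p8 = True:
  propagation gives p6=False; an empty clause results — contradiction.
p8 = False:
  propagation gives p5=True, p1=False, p3=True, p7=True; an empty clause results — contradiction.
Every branch closes, so no satisfying assignment exists.

UNSATISFIABLE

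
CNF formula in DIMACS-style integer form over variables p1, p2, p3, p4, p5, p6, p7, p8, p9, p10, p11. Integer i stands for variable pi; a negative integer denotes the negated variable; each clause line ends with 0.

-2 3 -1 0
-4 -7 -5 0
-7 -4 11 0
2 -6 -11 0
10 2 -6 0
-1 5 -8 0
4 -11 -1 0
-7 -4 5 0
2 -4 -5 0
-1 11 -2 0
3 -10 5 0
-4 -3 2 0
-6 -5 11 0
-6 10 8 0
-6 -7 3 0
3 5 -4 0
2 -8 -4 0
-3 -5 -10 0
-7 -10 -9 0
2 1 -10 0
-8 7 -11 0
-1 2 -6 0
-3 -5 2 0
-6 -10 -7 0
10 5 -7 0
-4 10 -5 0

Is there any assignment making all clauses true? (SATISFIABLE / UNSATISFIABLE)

SATISFIABLE

p6 occurs only negated in the remaining clauses — set p6 = False.
Try p1 = False.
Branch on p2: take p2 = True.
For the remaining variables, p3 = False, p4 = False, p5 = True, p7 = False, p8 = True, p9 = True, p10 = True, p11 = False works.
Every clause has at least one true literal under this assignment.
So p1=False, p2=True, p3=False, p4=False, p5=True, p6=False, p7=False, p8=True, p9=True, p10=True, p11=False is a satisfying assignment.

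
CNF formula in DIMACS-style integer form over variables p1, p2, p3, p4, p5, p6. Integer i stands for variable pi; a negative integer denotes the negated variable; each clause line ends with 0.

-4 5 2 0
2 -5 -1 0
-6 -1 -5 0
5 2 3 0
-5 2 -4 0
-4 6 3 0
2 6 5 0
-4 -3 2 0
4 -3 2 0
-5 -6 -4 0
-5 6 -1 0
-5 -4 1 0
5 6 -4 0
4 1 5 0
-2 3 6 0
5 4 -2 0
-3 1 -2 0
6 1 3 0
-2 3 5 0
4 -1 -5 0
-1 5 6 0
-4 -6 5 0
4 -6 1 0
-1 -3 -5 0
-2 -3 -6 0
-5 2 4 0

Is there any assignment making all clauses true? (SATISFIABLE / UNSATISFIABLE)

UNSATISFIABLE

p5 = True:
  p1 = True:
    propagation gives p2=True, p6=False; an empty clause results — contradiction.
  p1 = False:
    propagation gives p4=False, p6=False, p3=True, p2=True; an empty clause results — contradiction.
p5 = False:
  p2 = True:
    propagation gives p4=True, p6=True; an empty clause results — contradiction.
  p2 = False:
    propagation gives p4=False, p3=True; an empty clause results — contradiction.
Every branch closes, so no satisfying assignment exists.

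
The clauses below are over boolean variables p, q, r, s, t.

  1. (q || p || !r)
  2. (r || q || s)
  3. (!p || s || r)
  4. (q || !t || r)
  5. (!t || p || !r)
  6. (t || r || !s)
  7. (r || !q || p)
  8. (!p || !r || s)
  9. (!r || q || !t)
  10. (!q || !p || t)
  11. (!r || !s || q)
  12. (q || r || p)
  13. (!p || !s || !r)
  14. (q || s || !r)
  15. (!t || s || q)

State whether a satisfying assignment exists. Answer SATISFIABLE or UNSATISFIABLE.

SATISFIABLE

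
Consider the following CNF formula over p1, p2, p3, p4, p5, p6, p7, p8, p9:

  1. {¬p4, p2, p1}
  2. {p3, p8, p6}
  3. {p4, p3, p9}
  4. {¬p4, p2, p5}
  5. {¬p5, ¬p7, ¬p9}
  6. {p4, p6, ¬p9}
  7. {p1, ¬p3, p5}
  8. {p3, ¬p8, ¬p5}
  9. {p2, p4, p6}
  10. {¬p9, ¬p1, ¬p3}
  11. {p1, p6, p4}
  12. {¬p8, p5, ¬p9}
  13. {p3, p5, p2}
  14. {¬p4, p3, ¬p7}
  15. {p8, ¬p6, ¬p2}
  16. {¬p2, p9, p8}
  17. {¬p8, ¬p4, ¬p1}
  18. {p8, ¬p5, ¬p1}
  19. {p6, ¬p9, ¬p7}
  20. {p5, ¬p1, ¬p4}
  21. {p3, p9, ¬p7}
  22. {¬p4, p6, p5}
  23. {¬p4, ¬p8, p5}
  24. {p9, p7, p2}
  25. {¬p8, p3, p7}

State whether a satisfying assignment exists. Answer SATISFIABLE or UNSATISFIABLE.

SATISFIABLE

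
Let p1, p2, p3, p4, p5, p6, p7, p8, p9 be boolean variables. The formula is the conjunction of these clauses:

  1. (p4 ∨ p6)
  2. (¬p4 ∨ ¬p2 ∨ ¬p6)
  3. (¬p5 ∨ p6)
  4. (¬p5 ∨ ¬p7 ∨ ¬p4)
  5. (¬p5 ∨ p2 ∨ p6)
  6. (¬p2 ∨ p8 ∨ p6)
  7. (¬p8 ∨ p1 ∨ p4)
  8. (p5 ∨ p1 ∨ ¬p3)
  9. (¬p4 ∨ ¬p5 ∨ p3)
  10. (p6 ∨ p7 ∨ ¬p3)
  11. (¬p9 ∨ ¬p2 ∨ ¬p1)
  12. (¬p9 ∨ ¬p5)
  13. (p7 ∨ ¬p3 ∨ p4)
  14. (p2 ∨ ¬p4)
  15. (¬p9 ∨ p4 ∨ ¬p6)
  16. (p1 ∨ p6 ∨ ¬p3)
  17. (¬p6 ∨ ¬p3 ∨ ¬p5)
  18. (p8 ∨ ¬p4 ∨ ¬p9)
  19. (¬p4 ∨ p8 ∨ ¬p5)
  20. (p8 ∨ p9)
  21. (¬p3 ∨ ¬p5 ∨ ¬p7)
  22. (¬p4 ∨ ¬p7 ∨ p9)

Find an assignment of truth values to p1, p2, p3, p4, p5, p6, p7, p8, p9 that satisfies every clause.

Try p1 = False.
For the remaining variables, p2 = True, p3 = False, p4 = True, p5 = False, p6 = False, p7 = False, p8 = True, p9 = True works.

p1=0, p2=1, p3=0, p4=1, p5=0, p6=0, p7=0, p8=1, p9=1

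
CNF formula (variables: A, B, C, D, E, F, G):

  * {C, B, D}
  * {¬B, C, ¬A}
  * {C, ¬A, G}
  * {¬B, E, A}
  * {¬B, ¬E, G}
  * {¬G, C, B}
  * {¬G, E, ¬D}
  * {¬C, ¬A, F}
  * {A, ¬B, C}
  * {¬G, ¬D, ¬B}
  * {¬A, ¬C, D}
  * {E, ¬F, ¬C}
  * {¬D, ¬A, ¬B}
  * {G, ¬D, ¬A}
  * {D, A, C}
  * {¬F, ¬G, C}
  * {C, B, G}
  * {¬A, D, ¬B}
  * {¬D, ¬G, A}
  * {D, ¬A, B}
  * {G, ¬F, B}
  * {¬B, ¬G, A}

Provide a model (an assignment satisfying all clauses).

A=F, B=F, C=T, D=F, E=F, F=F, G=F

Set A = False and propagate.
Try B = False.
For the remaining variables, C = True, D = False, E = False, F = False, G = False works.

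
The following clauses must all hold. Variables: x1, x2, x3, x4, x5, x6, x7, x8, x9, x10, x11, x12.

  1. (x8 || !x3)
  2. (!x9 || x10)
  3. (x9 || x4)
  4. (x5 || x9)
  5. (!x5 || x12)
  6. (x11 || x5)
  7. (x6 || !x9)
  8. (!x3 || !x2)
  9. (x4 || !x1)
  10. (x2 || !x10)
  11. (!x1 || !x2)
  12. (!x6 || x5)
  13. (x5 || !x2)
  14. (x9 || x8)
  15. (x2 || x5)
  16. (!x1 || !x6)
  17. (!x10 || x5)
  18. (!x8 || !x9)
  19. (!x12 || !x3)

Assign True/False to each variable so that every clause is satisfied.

x1 = F  x2 = T  x3 = F  x4 = T  x5 = T  x6 = F  x7 = T  x8 = T  x9 = F  x10 = T  x11 = T  x12 = T

x1 occurs only negated in the remaining clauses — set x1 = False.
Pure literal: x3 appears only negated; assign x3 = False.
Try x2 = True.
  then x5 is forced to True.
  then x12 is forced to True.
Try x4 = True.
For the remaining variables, x6 = False, x7 = True, x8 = True, x9 = False, x10 = True, x11 = True works.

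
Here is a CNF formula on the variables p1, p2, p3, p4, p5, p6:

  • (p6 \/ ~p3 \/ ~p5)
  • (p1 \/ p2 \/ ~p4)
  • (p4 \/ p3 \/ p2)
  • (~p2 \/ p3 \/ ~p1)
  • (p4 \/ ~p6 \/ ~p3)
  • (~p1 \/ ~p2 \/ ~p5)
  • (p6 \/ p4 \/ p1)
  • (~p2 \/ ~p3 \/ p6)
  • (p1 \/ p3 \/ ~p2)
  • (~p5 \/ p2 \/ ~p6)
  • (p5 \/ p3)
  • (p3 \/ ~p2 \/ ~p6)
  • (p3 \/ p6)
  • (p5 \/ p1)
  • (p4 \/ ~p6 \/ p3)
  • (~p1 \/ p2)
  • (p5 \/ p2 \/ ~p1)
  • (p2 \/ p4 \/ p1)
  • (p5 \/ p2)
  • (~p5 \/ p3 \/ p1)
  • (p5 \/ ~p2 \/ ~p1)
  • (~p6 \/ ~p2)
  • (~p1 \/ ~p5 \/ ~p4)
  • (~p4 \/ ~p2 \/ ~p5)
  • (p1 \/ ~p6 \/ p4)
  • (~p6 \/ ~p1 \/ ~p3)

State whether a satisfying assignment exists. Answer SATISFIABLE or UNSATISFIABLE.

UNSATISFIABLE

p2 = True:
  propagation gives p6=False, p3=False; an empty clause results — contradiction.
p2 = False:
  propagation gives p1=False, p4=False; an empty clause results — contradiction.
Every branch closes, so no satisfying assignment exists.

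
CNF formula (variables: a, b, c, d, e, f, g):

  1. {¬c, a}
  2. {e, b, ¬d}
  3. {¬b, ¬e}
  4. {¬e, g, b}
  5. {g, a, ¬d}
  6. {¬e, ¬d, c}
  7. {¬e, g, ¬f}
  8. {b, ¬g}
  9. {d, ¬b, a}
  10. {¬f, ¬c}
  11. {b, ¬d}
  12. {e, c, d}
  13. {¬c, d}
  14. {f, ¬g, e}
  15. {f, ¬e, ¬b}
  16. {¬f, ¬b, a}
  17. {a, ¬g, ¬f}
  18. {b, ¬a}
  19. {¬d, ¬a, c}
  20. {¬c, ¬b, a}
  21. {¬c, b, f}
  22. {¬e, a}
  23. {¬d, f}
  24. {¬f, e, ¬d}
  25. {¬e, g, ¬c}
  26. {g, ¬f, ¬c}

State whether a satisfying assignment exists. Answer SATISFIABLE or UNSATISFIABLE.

UNSATISFIABLE

b = True:
  a = True:
    c = True:
      propagation gives f=False, d=True; contradiction.
    c = False:
      propagation gives d=True; contradiction.
  a = False:
    propagation gives c=False, d=True, g=True, f=True; an empty clause results — contradiction.
b = False:
  propagation gives g=False, e=False, d=False, c=True; an empty clause results — contradiction.
Every branch closes, so no satisfying assignment exists.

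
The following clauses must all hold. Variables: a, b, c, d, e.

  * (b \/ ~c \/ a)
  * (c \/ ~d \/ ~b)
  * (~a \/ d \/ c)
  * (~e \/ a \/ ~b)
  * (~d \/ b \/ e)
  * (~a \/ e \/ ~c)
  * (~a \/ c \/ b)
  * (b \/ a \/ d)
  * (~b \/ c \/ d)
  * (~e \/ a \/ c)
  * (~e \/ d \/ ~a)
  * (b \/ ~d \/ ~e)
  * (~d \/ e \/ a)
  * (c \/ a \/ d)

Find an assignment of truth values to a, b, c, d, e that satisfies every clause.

a = False, b = True, c = True, d = False, e = False

Try a = False.
Set b = True and propagate.
  then e is forced to False.
  then d is forced to False.
  then c is forced to True.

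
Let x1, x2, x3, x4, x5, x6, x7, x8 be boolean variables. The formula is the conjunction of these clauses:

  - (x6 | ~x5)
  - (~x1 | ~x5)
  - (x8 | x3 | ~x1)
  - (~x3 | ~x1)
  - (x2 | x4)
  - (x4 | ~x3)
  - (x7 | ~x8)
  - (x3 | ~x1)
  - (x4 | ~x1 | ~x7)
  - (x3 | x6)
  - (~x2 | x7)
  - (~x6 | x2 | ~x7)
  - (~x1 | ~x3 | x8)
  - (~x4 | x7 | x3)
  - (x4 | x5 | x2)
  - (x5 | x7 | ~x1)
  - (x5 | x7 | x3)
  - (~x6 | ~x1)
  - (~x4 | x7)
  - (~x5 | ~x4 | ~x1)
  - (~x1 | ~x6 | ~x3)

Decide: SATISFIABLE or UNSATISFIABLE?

SATISFIABLE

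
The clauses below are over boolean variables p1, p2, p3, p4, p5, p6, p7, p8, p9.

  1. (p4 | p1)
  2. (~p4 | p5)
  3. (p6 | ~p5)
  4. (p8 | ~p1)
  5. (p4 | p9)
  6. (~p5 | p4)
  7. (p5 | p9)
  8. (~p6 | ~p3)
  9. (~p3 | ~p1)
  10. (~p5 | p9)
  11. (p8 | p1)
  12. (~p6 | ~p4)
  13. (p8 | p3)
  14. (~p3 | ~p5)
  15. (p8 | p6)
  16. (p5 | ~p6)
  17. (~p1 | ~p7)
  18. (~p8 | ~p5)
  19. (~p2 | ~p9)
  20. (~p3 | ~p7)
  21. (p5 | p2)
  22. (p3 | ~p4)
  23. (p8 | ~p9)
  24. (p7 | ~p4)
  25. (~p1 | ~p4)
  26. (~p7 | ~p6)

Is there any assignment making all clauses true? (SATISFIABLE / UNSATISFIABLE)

p5 = True:
  propagation gives p6=True, p4=True; an empty clause results — contradiction.
p5 = False:
  propagation gives p4=False, p1=True, p8=True, p9=True; an empty clause results — contradiction.
Every branch closes, so no satisfying assignment exists.

UNSATISFIABLE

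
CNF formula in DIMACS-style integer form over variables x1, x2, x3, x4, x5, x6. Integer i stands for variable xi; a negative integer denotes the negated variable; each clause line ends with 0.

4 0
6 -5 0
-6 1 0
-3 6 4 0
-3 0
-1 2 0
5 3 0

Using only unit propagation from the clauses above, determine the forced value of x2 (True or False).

True

(x4) stands alone — x4 = True.
(!x3) stands alone — x3 = False.
(x5 || x3): since x3 = False, the clause reduces to (x5). x5 = True.
(!x5 || x6): since x5 = True, the clause reduces to (x6). x6 = True.
(!x6 || x1) with x6 = True leaves only x1, so x1 = True.
(!x1 || x2) with x1 = True leaves only x2, so x2 = True.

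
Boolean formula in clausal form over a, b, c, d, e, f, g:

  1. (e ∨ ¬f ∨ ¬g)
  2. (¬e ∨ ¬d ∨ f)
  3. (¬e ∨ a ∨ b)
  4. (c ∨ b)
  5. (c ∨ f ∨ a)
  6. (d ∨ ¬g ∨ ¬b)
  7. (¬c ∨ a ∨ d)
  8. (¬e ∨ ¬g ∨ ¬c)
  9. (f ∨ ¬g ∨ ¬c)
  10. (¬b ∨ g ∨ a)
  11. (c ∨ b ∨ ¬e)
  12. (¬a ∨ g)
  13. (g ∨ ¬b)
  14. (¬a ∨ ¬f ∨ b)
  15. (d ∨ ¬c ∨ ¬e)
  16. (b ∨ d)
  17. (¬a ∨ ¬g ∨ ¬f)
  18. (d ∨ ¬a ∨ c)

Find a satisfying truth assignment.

a=F, b=T, c=F, d=T, e=T, f=T, g=T

Check each clause:
  1. (e ∨ ¬f ∨ ¬g) — e is true.
  2. (¬e ∨ ¬d ∨ f) — f is true.
  3. (a ∨ b ∨ ¬e) — b is true.
  4. (b ∨ c) — b is true.
  5. (a ∨ c ∨ f) — f is true.
  6. (¬g ∨ ¬b ∨ d) — d is true.
  7. (¬c ∨ a ∨ d) — d is true.
  8. (¬c ∨ ¬e ∨ ¬g) — ¬c is true.
  9. (¬g ∨ f ∨ ¬c) — ¬c is true.
  10. (a ∨ ¬b ∨ g) — g is true.
  11. (c ∨ b ∨ ¬e) — b is true.
  12. (¬a ∨ g) — ¬a is true.
  13. (¬b ∨ g) — g is true.
  14. (b ∨ ¬a ∨ ¬f) — b is true.
  15. (¬e ∨ d ∨ ¬c) — d is true.
  16. (d ∨ b) — b is true.
  17. (¬a ∨ ¬g ∨ ¬f) — ¬a is true.
  18. (¬a ∨ c ∨ d) — d is true.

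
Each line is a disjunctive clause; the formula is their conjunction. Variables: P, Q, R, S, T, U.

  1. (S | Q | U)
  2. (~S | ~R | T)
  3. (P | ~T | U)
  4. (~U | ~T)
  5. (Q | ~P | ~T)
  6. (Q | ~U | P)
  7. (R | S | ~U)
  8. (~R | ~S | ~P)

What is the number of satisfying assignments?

17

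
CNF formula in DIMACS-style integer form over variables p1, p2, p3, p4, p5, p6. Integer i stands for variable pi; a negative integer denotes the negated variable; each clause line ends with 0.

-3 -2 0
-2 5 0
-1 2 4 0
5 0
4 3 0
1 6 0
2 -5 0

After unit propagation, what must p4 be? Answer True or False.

True

(p5) is a unit clause: p5 = True.
In (~p5 \/ p2), ~p5 is now false; p2 must hold, so p2 = True.
(~p3 \/ ~p2): since p2 = True, the clause reduces to (~p3). p3 = False.
In (p3 \/ p4), p3 is now false; p4 must hold, so p4 = True.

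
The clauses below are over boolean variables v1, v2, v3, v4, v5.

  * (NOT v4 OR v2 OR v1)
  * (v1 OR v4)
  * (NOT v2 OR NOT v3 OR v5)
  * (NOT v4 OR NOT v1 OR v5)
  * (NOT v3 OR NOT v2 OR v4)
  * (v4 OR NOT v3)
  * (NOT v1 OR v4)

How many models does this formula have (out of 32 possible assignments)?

Satisfying assignments:
  v1=F v2=T v3=F v4=T v5=F
  v1=F v2=T v3=F v4=T v5=T
  v1=F v2=T v3=T v4=T v5=T
  v1=T v2=F v3=F v4=T v5=T
  v1=T v2=F v3=T v4=T v5=T
  v1=T v2=T v3=F v4=T v5=T
  v1=T v2=T v3=T v4=T v5=T
Count: 7.

7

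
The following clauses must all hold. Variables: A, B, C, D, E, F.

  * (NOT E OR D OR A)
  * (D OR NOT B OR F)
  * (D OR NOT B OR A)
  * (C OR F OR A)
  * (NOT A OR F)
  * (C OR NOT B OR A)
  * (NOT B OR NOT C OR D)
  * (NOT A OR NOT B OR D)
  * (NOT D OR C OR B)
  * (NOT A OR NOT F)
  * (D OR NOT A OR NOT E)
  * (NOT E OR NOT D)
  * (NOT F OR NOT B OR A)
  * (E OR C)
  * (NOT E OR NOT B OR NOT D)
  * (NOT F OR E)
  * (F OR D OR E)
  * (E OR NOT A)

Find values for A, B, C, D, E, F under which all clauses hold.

A = False, B = False, C = True, D = True, E = False, F = False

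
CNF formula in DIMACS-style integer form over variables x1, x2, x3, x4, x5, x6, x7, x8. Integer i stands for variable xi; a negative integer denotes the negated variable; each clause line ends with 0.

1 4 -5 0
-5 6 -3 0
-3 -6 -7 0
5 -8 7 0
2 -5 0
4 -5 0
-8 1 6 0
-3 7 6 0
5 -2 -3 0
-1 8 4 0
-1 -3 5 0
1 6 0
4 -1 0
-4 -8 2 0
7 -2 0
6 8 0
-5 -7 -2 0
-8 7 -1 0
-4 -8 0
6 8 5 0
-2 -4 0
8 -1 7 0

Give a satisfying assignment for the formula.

x1=F, x2=F, x3=F, x4=F, x5=F, x6=T, x7=T, x8=F

x3 occurs only negated in the remaining clauses — set x3 = False.
Try x1 = False.
  then x6 is forced to True.
For the remaining variables, x2 = False, x4 = False, x5 = False, x7 = True, x8 = False works.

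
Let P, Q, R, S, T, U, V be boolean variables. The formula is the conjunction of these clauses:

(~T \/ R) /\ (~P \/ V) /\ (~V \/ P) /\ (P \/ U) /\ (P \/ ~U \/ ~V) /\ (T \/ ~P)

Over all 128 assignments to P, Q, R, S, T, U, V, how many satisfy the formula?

Case analysis on P and V:
  P=1, V=1: forces R=1; T=1; Q, S, U free → 2^3 = 8.
  P=1, V=0: a clause becomes empty — 0.
  P=0, V=1: a clause becomes empty — 0.
  P=0, V=0: Q, S free; 3 ways for (R,T,U) × 2^2 = 12.
Total: 8 + 0 + 0 + 12 = 20.

20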